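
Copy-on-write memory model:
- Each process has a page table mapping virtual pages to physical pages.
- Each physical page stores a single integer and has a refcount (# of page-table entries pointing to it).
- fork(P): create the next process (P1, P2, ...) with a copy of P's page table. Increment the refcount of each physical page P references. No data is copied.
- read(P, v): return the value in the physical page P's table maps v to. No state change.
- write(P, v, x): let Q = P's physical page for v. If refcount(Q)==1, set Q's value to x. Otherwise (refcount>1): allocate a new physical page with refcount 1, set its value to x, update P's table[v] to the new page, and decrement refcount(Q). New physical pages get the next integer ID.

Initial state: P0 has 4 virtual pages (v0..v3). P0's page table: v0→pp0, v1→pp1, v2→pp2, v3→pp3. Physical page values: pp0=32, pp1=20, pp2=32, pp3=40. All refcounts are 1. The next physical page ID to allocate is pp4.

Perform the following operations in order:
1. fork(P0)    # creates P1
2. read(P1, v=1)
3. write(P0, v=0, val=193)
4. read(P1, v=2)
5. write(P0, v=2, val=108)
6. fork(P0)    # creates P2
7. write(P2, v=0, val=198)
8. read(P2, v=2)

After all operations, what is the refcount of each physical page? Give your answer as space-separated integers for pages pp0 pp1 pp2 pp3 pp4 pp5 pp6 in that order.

Op 1: fork(P0) -> P1. 4 ppages; refcounts: pp0:2 pp1:2 pp2:2 pp3:2
Op 2: read(P1, v1) -> 20. No state change.
Op 3: write(P0, v0, 193). refcount(pp0)=2>1 -> COPY to pp4. 5 ppages; refcounts: pp0:1 pp1:2 pp2:2 pp3:2 pp4:1
Op 4: read(P1, v2) -> 32. No state change.
Op 5: write(P0, v2, 108). refcount(pp2)=2>1 -> COPY to pp5. 6 ppages; refcounts: pp0:1 pp1:2 pp2:1 pp3:2 pp4:1 pp5:1
Op 6: fork(P0) -> P2. 6 ppages; refcounts: pp0:1 pp1:3 pp2:1 pp3:3 pp4:2 pp5:2
Op 7: write(P2, v0, 198). refcount(pp4)=2>1 -> COPY to pp6. 7 ppages; refcounts: pp0:1 pp1:3 pp2:1 pp3:3 pp4:1 pp5:2 pp6:1
Op 8: read(P2, v2) -> 108. No state change.

Answer: 1 3 1 3 1 2 1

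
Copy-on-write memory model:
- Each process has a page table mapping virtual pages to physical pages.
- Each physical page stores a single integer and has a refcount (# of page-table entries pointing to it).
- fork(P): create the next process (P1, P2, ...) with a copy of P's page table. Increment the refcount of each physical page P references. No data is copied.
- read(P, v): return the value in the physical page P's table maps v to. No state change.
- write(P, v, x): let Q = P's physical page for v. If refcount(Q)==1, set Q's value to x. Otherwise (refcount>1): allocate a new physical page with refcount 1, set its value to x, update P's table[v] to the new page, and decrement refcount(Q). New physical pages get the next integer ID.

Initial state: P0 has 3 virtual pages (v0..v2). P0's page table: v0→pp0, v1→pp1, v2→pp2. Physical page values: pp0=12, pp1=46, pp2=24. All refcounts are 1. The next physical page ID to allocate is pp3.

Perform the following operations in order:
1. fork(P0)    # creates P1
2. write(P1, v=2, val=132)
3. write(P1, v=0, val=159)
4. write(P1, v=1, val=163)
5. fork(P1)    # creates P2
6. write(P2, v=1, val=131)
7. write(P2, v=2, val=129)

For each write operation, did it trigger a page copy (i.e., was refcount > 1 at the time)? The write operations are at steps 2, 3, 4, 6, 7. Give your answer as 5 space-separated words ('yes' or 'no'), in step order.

Op 1: fork(P0) -> P1. 3 ppages; refcounts: pp0:2 pp1:2 pp2:2
Op 2: write(P1, v2, 132). refcount(pp2)=2>1 -> COPY to pp3. 4 ppages; refcounts: pp0:2 pp1:2 pp2:1 pp3:1
Op 3: write(P1, v0, 159). refcount(pp0)=2>1 -> COPY to pp4. 5 ppages; refcounts: pp0:1 pp1:2 pp2:1 pp3:1 pp4:1
Op 4: write(P1, v1, 163). refcount(pp1)=2>1 -> COPY to pp5. 6 ppages; refcounts: pp0:1 pp1:1 pp2:1 pp3:1 pp4:1 pp5:1
Op 5: fork(P1) -> P2. 6 ppages; refcounts: pp0:1 pp1:1 pp2:1 pp3:2 pp4:2 pp5:2
Op 6: write(P2, v1, 131). refcount(pp5)=2>1 -> COPY to pp6. 7 ppages; refcounts: pp0:1 pp1:1 pp2:1 pp3:2 pp4:2 pp5:1 pp6:1
Op 7: write(P2, v2, 129). refcount(pp3)=2>1 -> COPY to pp7. 8 ppages; refcounts: pp0:1 pp1:1 pp2:1 pp3:1 pp4:2 pp5:1 pp6:1 pp7:1

yes yes yes yes yes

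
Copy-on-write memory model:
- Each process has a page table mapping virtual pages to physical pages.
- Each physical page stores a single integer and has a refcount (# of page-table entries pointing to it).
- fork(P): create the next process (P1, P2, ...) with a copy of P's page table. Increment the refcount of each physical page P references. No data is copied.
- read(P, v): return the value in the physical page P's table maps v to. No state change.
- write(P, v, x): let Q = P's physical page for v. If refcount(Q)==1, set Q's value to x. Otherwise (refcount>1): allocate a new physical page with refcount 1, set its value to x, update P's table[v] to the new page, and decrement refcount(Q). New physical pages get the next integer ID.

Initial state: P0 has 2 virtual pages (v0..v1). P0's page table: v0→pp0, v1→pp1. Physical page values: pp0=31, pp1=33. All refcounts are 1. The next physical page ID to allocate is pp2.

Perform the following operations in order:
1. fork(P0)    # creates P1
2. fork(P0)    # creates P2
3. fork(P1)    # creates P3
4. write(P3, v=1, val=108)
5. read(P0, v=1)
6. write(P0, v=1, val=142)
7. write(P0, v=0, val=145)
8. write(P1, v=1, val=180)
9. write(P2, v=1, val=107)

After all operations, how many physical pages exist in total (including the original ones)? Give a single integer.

Answer: 6

Derivation:
Op 1: fork(P0) -> P1. 2 ppages; refcounts: pp0:2 pp1:2
Op 2: fork(P0) -> P2. 2 ppages; refcounts: pp0:3 pp1:3
Op 3: fork(P1) -> P3. 2 ppages; refcounts: pp0:4 pp1:4
Op 4: write(P3, v1, 108). refcount(pp1)=4>1 -> COPY to pp2. 3 ppages; refcounts: pp0:4 pp1:3 pp2:1
Op 5: read(P0, v1) -> 33. No state change.
Op 6: write(P0, v1, 142). refcount(pp1)=3>1 -> COPY to pp3. 4 ppages; refcounts: pp0:4 pp1:2 pp2:1 pp3:1
Op 7: write(P0, v0, 145). refcount(pp0)=4>1 -> COPY to pp4. 5 ppages; refcounts: pp0:3 pp1:2 pp2:1 pp3:1 pp4:1
Op 8: write(P1, v1, 180). refcount(pp1)=2>1 -> COPY to pp5. 6 ppages; refcounts: pp0:3 pp1:1 pp2:1 pp3:1 pp4:1 pp5:1
Op 9: write(P2, v1, 107). refcount(pp1)=1 -> write in place. 6 ppages; refcounts: pp0:3 pp1:1 pp2:1 pp3:1 pp4:1 pp5:1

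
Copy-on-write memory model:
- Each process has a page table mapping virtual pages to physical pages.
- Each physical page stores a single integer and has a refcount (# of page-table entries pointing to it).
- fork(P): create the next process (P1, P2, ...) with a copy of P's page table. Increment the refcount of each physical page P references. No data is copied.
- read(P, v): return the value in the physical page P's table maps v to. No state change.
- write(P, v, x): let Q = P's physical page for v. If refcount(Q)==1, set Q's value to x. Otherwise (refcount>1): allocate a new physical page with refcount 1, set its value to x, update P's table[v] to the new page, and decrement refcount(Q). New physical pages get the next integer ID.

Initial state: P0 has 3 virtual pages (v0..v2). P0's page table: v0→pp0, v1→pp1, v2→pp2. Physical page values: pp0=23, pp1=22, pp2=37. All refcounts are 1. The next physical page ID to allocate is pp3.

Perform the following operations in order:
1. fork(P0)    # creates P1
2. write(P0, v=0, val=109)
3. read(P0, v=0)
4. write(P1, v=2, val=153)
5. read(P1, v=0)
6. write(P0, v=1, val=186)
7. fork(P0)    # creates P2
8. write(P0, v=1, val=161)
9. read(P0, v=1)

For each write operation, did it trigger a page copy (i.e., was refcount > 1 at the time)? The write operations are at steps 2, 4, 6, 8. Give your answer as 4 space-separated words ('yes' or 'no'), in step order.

Op 1: fork(P0) -> P1. 3 ppages; refcounts: pp0:2 pp1:2 pp2:2
Op 2: write(P0, v0, 109). refcount(pp0)=2>1 -> COPY to pp3. 4 ppages; refcounts: pp0:1 pp1:2 pp2:2 pp3:1
Op 3: read(P0, v0) -> 109. No state change.
Op 4: write(P1, v2, 153). refcount(pp2)=2>1 -> COPY to pp4. 5 ppages; refcounts: pp0:1 pp1:2 pp2:1 pp3:1 pp4:1
Op 5: read(P1, v0) -> 23. No state change.
Op 6: write(P0, v1, 186). refcount(pp1)=2>1 -> COPY to pp5. 6 ppages; refcounts: pp0:1 pp1:1 pp2:1 pp3:1 pp4:1 pp5:1
Op 7: fork(P0) -> P2. 6 ppages; refcounts: pp0:1 pp1:1 pp2:2 pp3:2 pp4:1 pp5:2
Op 8: write(P0, v1, 161). refcount(pp5)=2>1 -> COPY to pp6. 7 ppages; refcounts: pp0:1 pp1:1 pp2:2 pp3:2 pp4:1 pp5:1 pp6:1
Op 9: read(P0, v1) -> 161. No state change.

yes yes yes yes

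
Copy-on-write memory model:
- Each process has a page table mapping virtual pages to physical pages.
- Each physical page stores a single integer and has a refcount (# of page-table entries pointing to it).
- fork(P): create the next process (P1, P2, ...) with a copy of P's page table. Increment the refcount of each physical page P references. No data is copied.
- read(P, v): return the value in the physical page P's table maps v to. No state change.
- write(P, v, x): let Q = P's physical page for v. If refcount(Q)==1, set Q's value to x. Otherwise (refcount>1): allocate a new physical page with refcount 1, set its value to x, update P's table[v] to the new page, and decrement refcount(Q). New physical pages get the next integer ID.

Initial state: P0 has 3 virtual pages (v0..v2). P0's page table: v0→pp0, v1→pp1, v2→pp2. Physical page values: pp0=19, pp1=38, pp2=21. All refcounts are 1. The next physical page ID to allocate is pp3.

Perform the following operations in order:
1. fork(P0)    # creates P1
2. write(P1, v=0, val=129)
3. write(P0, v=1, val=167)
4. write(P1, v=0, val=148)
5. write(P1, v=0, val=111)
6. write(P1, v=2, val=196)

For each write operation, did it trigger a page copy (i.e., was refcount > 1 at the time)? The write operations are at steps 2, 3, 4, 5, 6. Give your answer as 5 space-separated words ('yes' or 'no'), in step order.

Op 1: fork(P0) -> P1. 3 ppages; refcounts: pp0:2 pp1:2 pp2:2
Op 2: write(P1, v0, 129). refcount(pp0)=2>1 -> COPY to pp3. 4 ppages; refcounts: pp0:1 pp1:2 pp2:2 pp3:1
Op 3: write(P0, v1, 167). refcount(pp1)=2>1 -> COPY to pp4. 5 ppages; refcounts: pp0:1 pp1:1 pp2:2 pp3:1 pp4:1
Op 4: write(P1, v0, 148). refcount(pp3)=1 -> write in place. 5 ppages; refcounts: pp0:1 pp1:1 pp2:2 pp3:1 pp4:1
Op 5: write(P1, v0, 111). refcount(pp3)=1 -> write in place. 5 ppages; refcounts: pp0:1 pp1:1 pp2:2 pp3:1 pp4:1
Op 6: write(P1, v2, 196). refcount(pp2)=2>1 -> COPY to pp5. 6 ppages; refcounts: pp0:1 pp1:1 pp2:1 pp3:1 pp4:1 pp5:1

yes yes no no yes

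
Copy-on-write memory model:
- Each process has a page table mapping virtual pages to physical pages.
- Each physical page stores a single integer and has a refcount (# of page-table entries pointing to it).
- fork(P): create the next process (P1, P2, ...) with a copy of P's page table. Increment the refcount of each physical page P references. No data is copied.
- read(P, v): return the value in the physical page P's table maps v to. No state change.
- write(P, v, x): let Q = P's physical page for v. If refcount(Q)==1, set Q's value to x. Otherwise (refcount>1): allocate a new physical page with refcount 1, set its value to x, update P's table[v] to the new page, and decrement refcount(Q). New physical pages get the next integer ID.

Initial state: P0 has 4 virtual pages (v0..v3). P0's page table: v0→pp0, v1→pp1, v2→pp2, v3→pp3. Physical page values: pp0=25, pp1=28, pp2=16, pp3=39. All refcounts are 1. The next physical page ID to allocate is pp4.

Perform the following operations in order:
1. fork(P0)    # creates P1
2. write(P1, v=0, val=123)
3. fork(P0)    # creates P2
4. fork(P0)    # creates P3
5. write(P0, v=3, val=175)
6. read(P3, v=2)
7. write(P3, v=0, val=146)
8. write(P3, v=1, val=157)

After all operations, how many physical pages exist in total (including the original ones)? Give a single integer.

Op 1: fork(P0) -> P1. 4 ppages; refcounts: pp0:2 pp1:2 pp2:2 pp3:2
Op 2: write(P1, v0, 123). refcount(pp0)=2>1 -> COPY to pp4. 5 ppages; refcounts: pp0:1 pp1:2 pp2:2 pp3:2 pp4:1
Op 3: fork(P0) -> P2. 5 ppages; refcounts: pp0:2 pp1:3 pp2:3 pp3:3 pp4:1
Op 4: fork(P0) -> P3. 5 ppages; refcounts: pp0:3 pp1:4 pp2:4 pp3:4 pp4:1
Op 5: write(P0, v3, 175). refcount(pp3)=4>1 -> COPY to pp5. 6 ppages; refcounts: pp0:3 pp1:4 pp2:4 pp3:3 pp4:1 pp5:1
Op 6: read(P3, v2) -> 16. No state change.
Op 7: write(P3, v0, 146). refcount(pp0)=3>1 -> COPY to pp6. 7 ppages; refcounts: pp0:2 pp1:4 pp2:4 pp3:3 pp4:1 pp5:1 pp6:1
Op 8: write(P3, v1, 157). refcount(pp1)=4>1 -> COPY to pp7. 8 ppages; refcounts: pp0:2 pp1:3 pp2:4 pp3:3 pp4:1 pp5:1 pp6:1 pp7:1

Answer: 8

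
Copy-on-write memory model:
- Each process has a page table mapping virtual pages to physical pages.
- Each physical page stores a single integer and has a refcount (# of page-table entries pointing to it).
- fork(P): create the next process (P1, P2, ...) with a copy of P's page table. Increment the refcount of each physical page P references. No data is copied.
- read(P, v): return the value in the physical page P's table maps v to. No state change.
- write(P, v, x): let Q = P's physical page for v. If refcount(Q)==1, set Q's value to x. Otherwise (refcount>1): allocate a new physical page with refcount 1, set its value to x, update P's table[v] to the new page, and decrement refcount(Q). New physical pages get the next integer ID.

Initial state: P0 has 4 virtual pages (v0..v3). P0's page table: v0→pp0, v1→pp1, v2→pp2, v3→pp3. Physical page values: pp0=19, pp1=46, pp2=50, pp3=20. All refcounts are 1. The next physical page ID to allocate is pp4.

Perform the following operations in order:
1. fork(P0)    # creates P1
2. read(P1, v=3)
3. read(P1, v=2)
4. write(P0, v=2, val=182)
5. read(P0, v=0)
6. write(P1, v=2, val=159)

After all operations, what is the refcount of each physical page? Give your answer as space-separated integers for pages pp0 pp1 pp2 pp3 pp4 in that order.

Op 1: fork(P0) -> P1. 4 ppages; refcounts: pp0:2 pp1:2 pp2:2 pp3:2
Op 2: read(P1, v3) -> 20. No state change.
Op 3: read(P1, v2) -> 50. No state change.
Op 4: write(P0, v2, 182). refcount(pp2)=2>1 -> COPY to pp4. 5 ppages; refcounts: pp0:2 pp1:2 pp2:1 pp3:2 pp4:1
Op 5: read(P0, v0) -> 19. No state change.
Op 6: write(P1, v2, 159). refcount(pp2)=1 -> write in place. 5 ppages; refcounts: pp0:2 pp1:2 pp2:1 pp3:2 pp4:1

Answer: 2 2 1 2 1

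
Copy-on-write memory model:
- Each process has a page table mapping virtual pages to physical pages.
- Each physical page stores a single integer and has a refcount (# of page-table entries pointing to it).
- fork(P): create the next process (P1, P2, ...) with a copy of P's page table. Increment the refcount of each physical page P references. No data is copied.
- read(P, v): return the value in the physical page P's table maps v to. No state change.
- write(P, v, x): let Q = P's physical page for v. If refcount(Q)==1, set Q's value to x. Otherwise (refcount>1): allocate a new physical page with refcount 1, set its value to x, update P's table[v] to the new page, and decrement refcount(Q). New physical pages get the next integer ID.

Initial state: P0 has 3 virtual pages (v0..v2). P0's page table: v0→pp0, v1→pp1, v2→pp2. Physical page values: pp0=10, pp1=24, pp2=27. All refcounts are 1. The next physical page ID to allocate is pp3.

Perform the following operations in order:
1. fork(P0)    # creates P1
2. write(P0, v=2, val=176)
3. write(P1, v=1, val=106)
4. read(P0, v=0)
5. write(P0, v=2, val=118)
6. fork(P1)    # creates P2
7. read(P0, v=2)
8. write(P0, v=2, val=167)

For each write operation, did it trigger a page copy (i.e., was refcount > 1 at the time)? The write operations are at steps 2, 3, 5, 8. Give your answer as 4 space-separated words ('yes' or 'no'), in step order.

Op 1: fork(P0) -> P1. 3 ppages; refcounts: pp0:2 pp1:2 pp2:2
Op 2: write(P0, v2, 176). refcount(pp2)=2>1 -> COPY to pp3. 4 ppages; refcounts: pp0:2 pp1:2 pp2:1 pp3:1
Op 3: write(P1, v1, 106). refcount(pp1)=2>1 -> COPY to pp4. 5 ppages; refcounts: pp0:2 pp1:1 pp2:1 pp3:1 pp4:1
Op 4: read(P0, v0) -> 10. No state change.
Op 5: write(P0, v2, 118). refcount(pp3)=1 -> write in place. 5 ppages; refcounts: pp0:2 pp1:1 pp2:1 pp3:1 pp4:1
Op 6: fork(P1) -> P2. 5 ppages; refcounts: pp0:3 pp1:1 pp2:2 pp3:1 pp4:2
Op 7: read(P0, v2) -> 118. No state change.
Op 8: write(P0, v2, 167). refcount(pp3)=1 -> write in place. 5 ppages; refcounts: pp0:3 pp1:1 pp2:2 pp3:1 pp4:2

yes yes no no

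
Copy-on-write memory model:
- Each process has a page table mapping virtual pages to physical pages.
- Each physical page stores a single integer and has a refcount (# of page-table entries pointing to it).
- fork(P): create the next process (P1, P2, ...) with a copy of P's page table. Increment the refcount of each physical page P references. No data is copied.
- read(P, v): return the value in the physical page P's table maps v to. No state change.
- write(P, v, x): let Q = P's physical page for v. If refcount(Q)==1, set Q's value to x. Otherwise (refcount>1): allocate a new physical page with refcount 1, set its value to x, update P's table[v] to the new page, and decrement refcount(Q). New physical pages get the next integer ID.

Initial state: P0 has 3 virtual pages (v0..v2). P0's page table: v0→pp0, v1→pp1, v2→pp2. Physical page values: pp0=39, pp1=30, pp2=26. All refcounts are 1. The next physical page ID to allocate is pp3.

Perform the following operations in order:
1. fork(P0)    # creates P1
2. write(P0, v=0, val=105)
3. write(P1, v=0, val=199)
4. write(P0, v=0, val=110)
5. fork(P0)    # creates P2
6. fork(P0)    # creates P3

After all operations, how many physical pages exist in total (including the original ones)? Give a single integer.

Answer: 4

Derivation:
Op 1: fork(P0) -> P1. 3 ppages; refcounts: pp0:2 pp1:2 pp2:2
Op 2: write(P0, v0, 105). refcount(pp0)=2>1 -> COPY to pp3. 4 ppages; refcounts: pp0:1 pp1:2 pp2:2 pp3:1
Op 3: write(P1, v0, 199). refcount(pp0)=1 -> write in place. 4 ppages; refcounts: pp0:1 pp1:2 pp2:2 pp3:1
Op 4: write(P0, v0, 110). refcount(pp3)=1 -> write in place. 4 ppages; refcounts: pp0:1 pp1:2 pp2:2 pp3:1
Op 5: fork(P0) -> P2. 4 ppages; refcounts: pp0:1 pp1:3 pp2:3 pp3:2
Op 6: fork(P0) -> P3. 4 ppages; refcounts: pp0:1 pp1:4 pp2:4 pp3:3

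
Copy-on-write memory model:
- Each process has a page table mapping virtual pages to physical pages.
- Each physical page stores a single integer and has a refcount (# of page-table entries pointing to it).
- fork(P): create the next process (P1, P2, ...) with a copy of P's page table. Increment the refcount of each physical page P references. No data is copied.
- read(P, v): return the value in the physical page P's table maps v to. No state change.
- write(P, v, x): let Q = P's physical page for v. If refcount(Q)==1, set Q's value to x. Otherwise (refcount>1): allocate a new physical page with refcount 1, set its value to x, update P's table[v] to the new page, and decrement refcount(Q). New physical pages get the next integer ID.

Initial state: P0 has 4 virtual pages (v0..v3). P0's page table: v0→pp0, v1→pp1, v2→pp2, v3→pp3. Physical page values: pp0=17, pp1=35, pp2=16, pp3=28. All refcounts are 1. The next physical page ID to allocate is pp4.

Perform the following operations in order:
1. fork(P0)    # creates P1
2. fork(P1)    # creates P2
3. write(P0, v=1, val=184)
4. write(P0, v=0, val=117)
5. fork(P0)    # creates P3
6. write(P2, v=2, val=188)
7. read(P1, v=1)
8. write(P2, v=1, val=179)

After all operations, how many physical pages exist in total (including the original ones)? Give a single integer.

Answer: 8

Derivation:
Op 1: fork(P0) -> P1. 4 ppages; refcounts: pp0:2 pp1:2 pp2:2 pp3:2
Op 2: fork(P1) -> P2. 4 ppages; refcounts: pp0:3 pp1:3 pp2:3 pp3:3
Op 3: write(P0, v1, 184). refcount(pp1)=3>1 -> COPY to pp4. 5 ppages; refcounts: pp0:3 pp1:2 pp2:3 pp3:3 pp4:1
Op 4: write(P0, v0, 117). refcount(pp0)=3>1 -> COPY to pp5. 6 ppages; refcounts: pp0:2 pp1:2 pp2:3 pp3:3 pp4:1 pp5:1
Op 5: fork(P0) -> P3. 6 ppages; refcounts: pp0:2 pp1:2 pp2:4 pp3:4 pp4:2 pp5:2
Op 6: write(P2, v2, 188). refcount(pp2)=4>1 -> COPY to pp6. 7 ppages; refcounts: pp0:2 pp1:2 pp2:3 pp3:4 pp4:2 pp5:2 pp6:1
Op 7: read(P1, v1) -> 35. No state change.
Op 8: write(P2, v1, 179). refcount(pp1)=2>1 -> COPY to pp7. 8 ppages; refcounts: pp0:2 pp1:1 pp2:3 pp3:4 pp4:2 pp5:2 pp6:1 pp7:1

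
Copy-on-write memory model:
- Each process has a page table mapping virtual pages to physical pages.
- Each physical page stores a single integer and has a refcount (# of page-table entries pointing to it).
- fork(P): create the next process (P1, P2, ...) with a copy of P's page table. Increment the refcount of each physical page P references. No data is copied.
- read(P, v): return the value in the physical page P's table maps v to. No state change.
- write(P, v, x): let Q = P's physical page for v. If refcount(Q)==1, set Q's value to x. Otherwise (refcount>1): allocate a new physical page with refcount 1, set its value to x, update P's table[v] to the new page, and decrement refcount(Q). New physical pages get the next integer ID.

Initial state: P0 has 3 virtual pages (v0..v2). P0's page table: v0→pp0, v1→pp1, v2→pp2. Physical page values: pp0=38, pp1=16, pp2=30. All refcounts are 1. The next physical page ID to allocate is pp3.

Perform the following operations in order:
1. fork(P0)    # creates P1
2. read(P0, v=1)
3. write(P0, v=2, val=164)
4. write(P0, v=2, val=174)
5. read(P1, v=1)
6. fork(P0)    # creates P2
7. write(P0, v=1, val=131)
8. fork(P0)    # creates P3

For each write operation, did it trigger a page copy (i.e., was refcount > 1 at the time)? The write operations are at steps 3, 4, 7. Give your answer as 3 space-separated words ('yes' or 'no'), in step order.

Op 1: fork(P0) -> P1. 3 ppages; refcounts: pp0:2 pp1:2 pp2:2
Op 2: read(P0, v1) -> 16. No state change.
Op 3: write(P0, v2, 164). refcount(pp2)=2>1 -> COPY to pp3. 4 ppages; refcounts: pp0:2 pp1:2 pp2:1 pp3:1
Op 4: write(P0, v2, 174). refcount(pp3)=1 -> write in place. 4 ppages; refcounts: pp0:2 pp1:2 pp2:1 pp3:1
Op 5: read(P1, v1) -> 16. No state change.
Op 6: fork(P0) -> P2. 4 ppages; refcounts: pp0:3 pp1:3 pp2:1 pp3:2
Op 7: write(P0, v1, 131). refcount(pp1)=3>1 -> COPY to pp4. 5 ppages; refcounts: pp0:3 pp1:2 pp2:1 pp3:2 pp4:1
Op 8: fork(P0) -> P3. 5 ppages; refcounts: pp0:4 pp1:2 pp2:1 pp3:3 pp4:2

yes no yes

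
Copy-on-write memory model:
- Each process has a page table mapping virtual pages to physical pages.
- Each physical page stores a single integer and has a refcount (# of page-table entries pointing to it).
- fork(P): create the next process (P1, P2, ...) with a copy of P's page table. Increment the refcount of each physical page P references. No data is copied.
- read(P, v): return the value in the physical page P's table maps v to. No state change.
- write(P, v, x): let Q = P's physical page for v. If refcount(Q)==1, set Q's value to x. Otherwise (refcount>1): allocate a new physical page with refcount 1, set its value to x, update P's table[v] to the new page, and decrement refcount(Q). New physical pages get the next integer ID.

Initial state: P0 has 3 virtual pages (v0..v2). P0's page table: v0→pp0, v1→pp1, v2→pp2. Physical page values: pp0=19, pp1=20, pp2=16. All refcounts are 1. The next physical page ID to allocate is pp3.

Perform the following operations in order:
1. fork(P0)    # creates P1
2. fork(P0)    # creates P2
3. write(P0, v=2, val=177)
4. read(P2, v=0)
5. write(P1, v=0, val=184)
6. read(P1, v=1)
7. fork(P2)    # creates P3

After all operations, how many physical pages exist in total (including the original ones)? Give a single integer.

Answer: 5

Derivation:
Op 1: fork(P0) -> P1. 3 ppages; refcounts: pp0:2 pp1:2 pp2:2
Op 2: fork(P0) -> P2. 3 ppages; refcounts: pp0:3 pp1:3 pp2:3
Op 3: write(P0, v2, 177). refcount(pp2)=3>1 -> COPY to pp3. 4 ppages; refcounts: pp0:3 pp1:3 pp2:2 pp3:1
Op 4: read(P2, v0) -> 19. No state change.
Op 5: write(P1, v0, 184). refcount(pp0)=3>1 -> COPY to pp4. 5 ppages; refcounts: pp0:2 pp1:3 pp2:2 pp3:1 pp4:1
Op 6: read(P1, v1) -> 20. No state change.
Op 7: fork(P2) -> P3. 5 ppages; refcounts: pp0:3 pp1:4 pp2:3 pp3:1 pp4:1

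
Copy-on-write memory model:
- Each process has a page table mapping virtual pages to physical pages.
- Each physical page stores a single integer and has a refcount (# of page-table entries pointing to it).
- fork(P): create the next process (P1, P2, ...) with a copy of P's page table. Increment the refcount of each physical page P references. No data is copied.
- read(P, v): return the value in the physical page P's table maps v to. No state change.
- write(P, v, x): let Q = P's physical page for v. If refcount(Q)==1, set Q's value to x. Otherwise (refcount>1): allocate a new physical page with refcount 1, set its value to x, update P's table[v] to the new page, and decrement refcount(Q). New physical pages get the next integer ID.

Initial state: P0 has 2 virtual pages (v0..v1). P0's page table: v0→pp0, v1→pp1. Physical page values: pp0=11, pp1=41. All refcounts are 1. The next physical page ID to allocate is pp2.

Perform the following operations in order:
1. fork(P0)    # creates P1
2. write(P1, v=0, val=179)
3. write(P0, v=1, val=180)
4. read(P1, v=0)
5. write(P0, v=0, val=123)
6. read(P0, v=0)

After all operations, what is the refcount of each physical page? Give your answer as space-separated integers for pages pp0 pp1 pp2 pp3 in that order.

Op 1: fork(P0) -> P1. 2 ppages; refcounts: pp0:2 pp1:2
Op 2: write(P1, v0, 179). refcount(pp0)=2>1 -> COPY to pp2. 3 ppages; refcounts: pp0:1 pp1:2 pp2:1
Op 3: write(P0, v1, 180). refcount(pp1)=2>1 -> COPY to pp3. 4 ppages; refcounts: pp0:1 pp1:1 pp2:1 pp3:1
Op 4: read(P1, v0) -> 179. No state change.
Op 5: write(P0, v0, 123). refcount(pp0)=1 -> write in place. 4 ppages; refcounts: pp0:1 pp1:1 pp2:1 pp3:1
Op 6: read(P0, v0) -> 123. No state change.

Answer: 1 1 1 1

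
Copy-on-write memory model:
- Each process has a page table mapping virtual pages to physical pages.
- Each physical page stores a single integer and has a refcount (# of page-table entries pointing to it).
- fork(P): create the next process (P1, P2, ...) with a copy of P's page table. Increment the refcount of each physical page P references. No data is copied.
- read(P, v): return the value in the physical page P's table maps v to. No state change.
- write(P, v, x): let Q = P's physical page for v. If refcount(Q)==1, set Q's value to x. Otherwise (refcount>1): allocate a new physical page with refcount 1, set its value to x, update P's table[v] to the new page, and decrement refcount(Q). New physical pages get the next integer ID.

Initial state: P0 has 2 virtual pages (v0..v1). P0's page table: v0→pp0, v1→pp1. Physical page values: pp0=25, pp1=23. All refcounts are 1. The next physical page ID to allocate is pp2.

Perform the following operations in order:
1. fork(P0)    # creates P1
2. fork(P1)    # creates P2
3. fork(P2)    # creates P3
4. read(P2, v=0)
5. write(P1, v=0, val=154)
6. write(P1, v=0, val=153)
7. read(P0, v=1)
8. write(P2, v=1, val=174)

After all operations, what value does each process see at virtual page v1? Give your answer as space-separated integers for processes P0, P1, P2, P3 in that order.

Op 1: fork(P0) -> P1. 2 ppages; refcounts: pp0:2 pp1:2
Op 2: fork(P1) -> P2. 2 ppages; refcounts: pp0:3 pp1:3
Op 3: fork(P2) -> P3. 2 ppages; refcounts: pp0:4 pp1:4
Op 4: read(P2, v0) -> 25. No state change.
Op 5: write(P1, v0, 154). refcount(pp0)=4>1 -> COPY to pp2. 3 ppages; refcounts: pp0:3 pp1:4 pp2:1
Op 6: write(P1, v0, 153). refcount(pp2)=1 -> write in place. 3 ppages; refcounts: pp0:3 pp1:4 pp2:1
Op 7: read(P0, v1) -> 23. No state change.
Op 8: write(P2, v1, 174). refcount(pp1)=4>1 -> COPY to pp3. 4 ppages; refcounts: pp0:3 pp1:3 pp2:1 pp3:1
P0: v1 -> pp1 = 23
P1: v1 -> pp1 = 23
P2: v1 -> pp3 = 174
P3: v1 -> pp1 = 23

Answer: 23 23 174 23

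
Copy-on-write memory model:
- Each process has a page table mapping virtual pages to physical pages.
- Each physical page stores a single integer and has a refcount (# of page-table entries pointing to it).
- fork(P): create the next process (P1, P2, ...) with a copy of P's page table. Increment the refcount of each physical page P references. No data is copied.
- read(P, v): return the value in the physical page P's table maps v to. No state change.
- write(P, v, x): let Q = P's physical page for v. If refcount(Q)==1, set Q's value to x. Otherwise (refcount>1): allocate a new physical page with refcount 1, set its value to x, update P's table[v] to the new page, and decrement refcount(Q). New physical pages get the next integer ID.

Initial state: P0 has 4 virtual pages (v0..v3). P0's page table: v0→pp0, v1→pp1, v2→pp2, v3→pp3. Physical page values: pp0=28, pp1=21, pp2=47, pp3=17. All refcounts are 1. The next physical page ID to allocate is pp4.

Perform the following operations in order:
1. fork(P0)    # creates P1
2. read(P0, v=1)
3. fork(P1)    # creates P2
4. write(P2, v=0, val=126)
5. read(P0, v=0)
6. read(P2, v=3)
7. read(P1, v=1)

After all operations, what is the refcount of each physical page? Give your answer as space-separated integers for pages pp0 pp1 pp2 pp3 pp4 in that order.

Answer: 2 3 3 3 1

Derivation:
Op 1: fork(P0) -> P1. 4 ppages; refcounts: pp0:2 pp1:2 pp2:2 pp3:2
Op 2: read(P0, v1) -> 21. No state change.
Op 3: fork(P1) -> P2. 4 ppages; refcounts: pp0:3 pp1:3 pp2:3 pp3:3
Op 4: write(P2, v0, 126). refcount(pp0)=3>1 -> COPY to pp4. 5 ppages; refcounts: pp0:2 pp1:3 pp2:3 pp3:3 pp4:1
Op 5: read(P0, v0) -> 28. No state change.
Op 6: read(P2, v3) -> 17. No state change.
Op 7: read(P1, v1) -> 21. No state change.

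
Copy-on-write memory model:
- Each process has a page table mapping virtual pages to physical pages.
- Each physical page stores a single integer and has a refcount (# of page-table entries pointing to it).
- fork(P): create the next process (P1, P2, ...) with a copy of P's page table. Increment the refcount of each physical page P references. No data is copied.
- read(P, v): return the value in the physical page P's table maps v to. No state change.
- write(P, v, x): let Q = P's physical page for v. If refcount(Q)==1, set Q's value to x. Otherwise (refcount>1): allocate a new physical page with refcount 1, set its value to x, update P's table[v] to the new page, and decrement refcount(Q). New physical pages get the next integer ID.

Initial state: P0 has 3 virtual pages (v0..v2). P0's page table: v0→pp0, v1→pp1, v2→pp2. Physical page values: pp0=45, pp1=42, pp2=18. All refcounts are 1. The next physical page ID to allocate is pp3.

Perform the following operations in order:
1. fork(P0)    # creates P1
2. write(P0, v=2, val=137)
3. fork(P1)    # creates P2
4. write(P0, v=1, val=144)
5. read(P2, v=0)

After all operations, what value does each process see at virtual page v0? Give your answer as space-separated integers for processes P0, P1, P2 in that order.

Answer: 45 45 45

Derivation:
Op 1: fork(P0) -> P1. 3 ppages; refcounts: pp0:2 pp1:2 pp2:2
Op 2: write(P0, v2, 137). refcount(pp2)=2>1 -> COPY to pp3. 4 ppages; refcounts: pp0:2 pp1:2 pp2:1 pp3:1
Op 3: fork(P1) -> P2. 4 ppages; refcounts: pp0:3 pp1:3 pp2:2 pp3:1
Op 4: write(P0, v1, 144). refcount(pp1)=3>1 -> COPY to pp4. 5 ppages; refcounts: pp0:3 pp1:2 pp2:2 pp3:1 pp4:1
Op 5: read(P2, v0) -> 45. No state change.
P0: v0 -> pp0 = 45
P1: v0 -> pp0 = 45
P2: v0 -> pp0 = 45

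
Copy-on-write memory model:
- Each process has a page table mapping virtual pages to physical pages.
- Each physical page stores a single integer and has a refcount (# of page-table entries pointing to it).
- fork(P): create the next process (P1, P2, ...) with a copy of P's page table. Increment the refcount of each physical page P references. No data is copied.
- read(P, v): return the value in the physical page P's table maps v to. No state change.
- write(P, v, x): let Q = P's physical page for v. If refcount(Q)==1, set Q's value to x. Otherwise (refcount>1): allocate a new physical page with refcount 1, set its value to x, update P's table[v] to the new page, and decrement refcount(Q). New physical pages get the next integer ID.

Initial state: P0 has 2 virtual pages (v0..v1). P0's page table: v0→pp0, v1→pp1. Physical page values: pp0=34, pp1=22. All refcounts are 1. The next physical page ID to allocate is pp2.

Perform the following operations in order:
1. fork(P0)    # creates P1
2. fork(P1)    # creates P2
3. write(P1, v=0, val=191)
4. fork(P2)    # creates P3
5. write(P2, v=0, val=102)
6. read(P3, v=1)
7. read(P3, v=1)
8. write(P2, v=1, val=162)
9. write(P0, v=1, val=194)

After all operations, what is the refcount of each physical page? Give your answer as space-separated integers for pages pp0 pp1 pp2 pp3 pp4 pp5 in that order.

Op 1: fork(P0) -> P1. 2 ppages; refcounts: pp0:2 pp1:2
Op 2: fork(P1) -> P2. 2 ppages; refcounts: pp0:3 pp1:3
Op 3: write(P1, v0, 191). refcount(pp0)=3>1 -> COPY to pp2. 3 ppages; refcounts: pp0:2 pp1:3 pp2:1
Op 4: fork(P2) -> P3. 3 ppages; refcounts: pp0:3 pp1:4 pp2:1
Op 5: write(P2, v0, 102). refcount(pp0)=3>1 -> COPY to pp3. 4 ppages; refcounts: pp0:2 pp1:4 pp2:1 pp3:1
Op 6: read(P3, v1) -> 22. No state change.
Op 7: read(P3, v1) -> 22. No state change.
Op 8: write(P2, v1, 162). refcount(pp1)=4>1 -> COPY to pp4. 5 ppages; refcounts: pp0:2 pp1:3 pp2:1 pp3:1 pp4:1
Op 9: write(P0, v1, 194). refcount(pp1)=3>1 -> COPY to pp5. 6 ppages; refcounts: pp0:2 pp1:2 pp2:1 pp3:1 pp4:1 pp5:1

Answer: 2 2 1 1 1 1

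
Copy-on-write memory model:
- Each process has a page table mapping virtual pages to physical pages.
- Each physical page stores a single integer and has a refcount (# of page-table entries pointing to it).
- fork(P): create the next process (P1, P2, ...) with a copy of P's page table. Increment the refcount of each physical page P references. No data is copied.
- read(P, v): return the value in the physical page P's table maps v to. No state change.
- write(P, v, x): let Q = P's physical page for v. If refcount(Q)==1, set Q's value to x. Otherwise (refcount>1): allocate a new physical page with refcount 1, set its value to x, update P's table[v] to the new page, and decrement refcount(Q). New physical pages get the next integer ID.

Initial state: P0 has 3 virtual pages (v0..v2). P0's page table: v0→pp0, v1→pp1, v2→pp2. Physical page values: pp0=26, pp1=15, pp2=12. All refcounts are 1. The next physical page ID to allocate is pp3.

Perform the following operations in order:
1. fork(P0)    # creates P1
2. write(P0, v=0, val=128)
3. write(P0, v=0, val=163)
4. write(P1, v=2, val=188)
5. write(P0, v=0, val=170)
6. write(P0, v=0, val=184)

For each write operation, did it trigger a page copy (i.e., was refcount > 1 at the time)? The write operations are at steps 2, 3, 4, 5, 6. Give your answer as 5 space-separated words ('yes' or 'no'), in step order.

Op 1: fork(P0) -> P1. 3 ppages; refcounts: pp0:2 pp1:2 pp2:2
Op 2: write(P0, v0, 128). refcount(pp0)=2>1 -> COPY to pp3. 4 ppages; refcounts: pp0:1 pp1:2 pp2:2 pp3:1
Op 3: write(P0, v0, 163). refcount(pp3)=1 -> write in place. 4 ppages; refcounts: pp0:1 pp1:2 pp2:2 pp3:1
Op 4: write(P1, v2, 188). refcount(pp2)=2>1 -> COPY to pp4. 5 ppages; refcounts: pp0:1 pp1:2 pp2:1 pp3:1 pp4:1
Op 5: write(P0, v0, 170). refcount(pp3)=1 -> write in place. 5 ppages; refcounts: pp0:1 pp1:2 pp2:1 pp3:1 pp4:1
Op 6: write(P0, v0, 184). refcount(pp3)=1 -> write in place. 5 ppages; refcounts: pp0:1 pp1:2 pp2:1 pp3:1 pp4:1

yes no yes no no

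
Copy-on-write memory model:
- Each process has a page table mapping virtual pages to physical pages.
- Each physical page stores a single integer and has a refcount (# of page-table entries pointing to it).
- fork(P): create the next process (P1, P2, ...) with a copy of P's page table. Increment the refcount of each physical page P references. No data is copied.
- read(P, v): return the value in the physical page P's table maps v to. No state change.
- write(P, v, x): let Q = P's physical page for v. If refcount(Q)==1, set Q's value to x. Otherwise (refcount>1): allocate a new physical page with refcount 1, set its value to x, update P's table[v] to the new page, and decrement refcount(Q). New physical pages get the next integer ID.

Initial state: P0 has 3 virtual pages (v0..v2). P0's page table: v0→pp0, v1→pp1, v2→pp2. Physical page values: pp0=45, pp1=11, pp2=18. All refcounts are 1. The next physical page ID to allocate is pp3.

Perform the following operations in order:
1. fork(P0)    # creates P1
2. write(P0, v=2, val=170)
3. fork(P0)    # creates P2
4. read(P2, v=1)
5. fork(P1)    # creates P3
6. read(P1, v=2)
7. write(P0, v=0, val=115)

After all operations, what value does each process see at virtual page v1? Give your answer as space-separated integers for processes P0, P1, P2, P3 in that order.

Answer: 11 11 11 11

Derivation:
Op 1: fork(P0) -> P1. 3 ppages; refcounts: pp0:2 pp1:2 pp2:2
Op 2: write(P0, v2, 170). refcount(pp2)=2>1 -> COPY to pp3. 4 ppages; refcounts: pp0:2 pp1:2 pp2:1 pp3:1
Op 3: fork(P0) -> P2. 4 ppages; refcounts: pp0:3 pp1:3 pp2:1 pp3:2
Op 4: read(P2, v1) -> 11. No state change.
Op 5: fork(P1) -> P3. 4 ppages; refcounts: pp0:4 pp1:4 pp2:2 pp3:2
Op 6: read(P1, v2) -> 18. No state change.
Op 7: write(P0, v0, 115). refcount(pp0)=4>1 -> COPY to pp4. 5 ppages; refcounts: pp0:3 pp1:4 pp2:2 pp3:2 pp4:1
P0: v1 -> pp1 = 11
P1: v1 -> pp1 = 11
P2: v1 -> pp1 = 11
P3: v1 -> pp1 = 11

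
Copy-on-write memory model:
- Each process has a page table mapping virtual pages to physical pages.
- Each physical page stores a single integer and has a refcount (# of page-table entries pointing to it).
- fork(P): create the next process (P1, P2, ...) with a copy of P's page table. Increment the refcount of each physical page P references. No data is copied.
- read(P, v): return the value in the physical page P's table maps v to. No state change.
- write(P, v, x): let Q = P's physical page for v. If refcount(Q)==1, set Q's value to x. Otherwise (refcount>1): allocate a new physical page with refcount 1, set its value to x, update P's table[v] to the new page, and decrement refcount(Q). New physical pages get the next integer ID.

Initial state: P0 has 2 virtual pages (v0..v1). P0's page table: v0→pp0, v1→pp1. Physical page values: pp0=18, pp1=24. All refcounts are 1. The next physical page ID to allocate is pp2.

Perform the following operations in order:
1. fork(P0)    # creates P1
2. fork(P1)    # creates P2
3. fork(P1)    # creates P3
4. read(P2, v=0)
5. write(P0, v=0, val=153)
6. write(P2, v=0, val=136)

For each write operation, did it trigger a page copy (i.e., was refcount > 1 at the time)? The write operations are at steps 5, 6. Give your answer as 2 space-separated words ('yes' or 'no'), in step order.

Op 1: fork(P0) -> P1. 2 ppages; refcounts: pp0:2 pp1:2
Op 2: fork(P1) -> P2. 2 ppages; refcounts: pp0:3 pp1:3
Op 3: fork(P1) -> P3. 2 ppages; refcounts: pp0:4 pp1:4
Op 4: read(P2, v0) -> 18. No state change.
Op 5: write(P0, v0, 153). refcount(pp0)=4>1 -> COPY to pp2. 3 ppages; refcounts: pp0:3 pp1:4 pp2:1
Op 6: write(P2, v0, 136). refcount(pp0)=3>1 -> COPY to pp3. 4 ppages; refcounts: pp0:2 pp1:4 pp2:1 pp3:1

yes yes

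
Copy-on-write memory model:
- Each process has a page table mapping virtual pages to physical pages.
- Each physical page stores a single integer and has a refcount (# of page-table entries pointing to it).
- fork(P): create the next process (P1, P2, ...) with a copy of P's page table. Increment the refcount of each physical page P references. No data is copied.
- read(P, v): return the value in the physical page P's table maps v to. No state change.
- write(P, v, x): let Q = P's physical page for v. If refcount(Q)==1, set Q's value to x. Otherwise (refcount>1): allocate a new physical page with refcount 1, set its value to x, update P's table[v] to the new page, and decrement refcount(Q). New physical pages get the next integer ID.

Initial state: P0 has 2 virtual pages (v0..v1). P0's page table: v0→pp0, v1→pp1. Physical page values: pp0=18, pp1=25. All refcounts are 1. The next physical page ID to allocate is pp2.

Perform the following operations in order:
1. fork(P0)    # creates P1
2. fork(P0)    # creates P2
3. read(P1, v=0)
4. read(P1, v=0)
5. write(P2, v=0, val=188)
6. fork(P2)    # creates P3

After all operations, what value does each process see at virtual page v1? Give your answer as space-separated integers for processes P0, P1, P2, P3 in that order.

Answer: 25 25 25 25

Derivation:
Op 1: fork(P0) -> P1. 2 ppages; refcounts: pp0:2 pp1:2
Op 2: fork(P0) -> P2. 2 ppages; refcounts: pp0:3 pp1:3
Op 3: read(P1, v0) -> 18. No state change.
Op 4: read(P1, v0) -> 18. No state change.
Op 5: write(P2, v0, 188). refcount(pp0)=3>1 -> COPY to pp2. 3 ppages; refcounts: pp0:2 pp1:3 pp2:1
Op 6: fork(P2) -> P3. 3 ppages; refcounts: pp0:2 pp1:4 pp2:2
P0: v1 -> pp1 = 25
P1: v1 -> pp1 = 25
P2: v1 -> pp1 = 25
P3: v1 -> pp1 = 25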